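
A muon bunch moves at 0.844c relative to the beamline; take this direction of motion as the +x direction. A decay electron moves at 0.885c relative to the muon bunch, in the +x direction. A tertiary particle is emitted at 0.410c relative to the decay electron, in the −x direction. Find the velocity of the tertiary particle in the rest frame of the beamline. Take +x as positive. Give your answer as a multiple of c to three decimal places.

Apply u = (u' + v)/(1 + u'v/c²) successively, working outward toward the beamline.
Start: velocity of the muon bunch relative to the beamline = 0.8440c.
Compose with the decay electron (u' = 0.885 in the muon bunch frame): u_1 = (0.885 + 0.844) / (1 + 0.885·0.844) = 1.7290/1.7469 = 0.9897.
Compose with the tertiary particle (u' = -0.410 in the decay electron frame): u_2 = (-0.410 + 0.990) / (1 + (-0.410)·0.990) = 0.5797/0.5942 = 0.9756.

+0.976c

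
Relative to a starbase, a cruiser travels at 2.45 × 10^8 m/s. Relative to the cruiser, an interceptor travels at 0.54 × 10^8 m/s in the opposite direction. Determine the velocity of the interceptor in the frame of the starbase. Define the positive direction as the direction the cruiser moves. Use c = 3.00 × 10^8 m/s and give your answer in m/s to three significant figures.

+2.24 × 10^8 m/s

In units of c (dividing by 3.00 × 10^8 m/s): v = 0.817, u' = -0.180.
u = (u' + v)/(1 + u'v/c²):
u = (-0.180 + 0.817) / (1 + (-0.180)·0.817) = 0.6367/0.8530 = 0.7464
(Galilean addition would give +0.637c.)
Converting back: u = 0.7464 × 3.00 × 10^8 m/s.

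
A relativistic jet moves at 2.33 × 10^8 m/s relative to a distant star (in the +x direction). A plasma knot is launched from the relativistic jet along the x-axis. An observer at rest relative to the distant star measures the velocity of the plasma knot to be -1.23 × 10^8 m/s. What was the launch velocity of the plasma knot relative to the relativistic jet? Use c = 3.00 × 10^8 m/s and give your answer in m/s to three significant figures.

v = 0.777c, u = -0.410c.
Invert the composition law: u' = (u − v)/(1 − uv/c²).
u' = (-0.410 − 0.777) / (1 − (-0.410)(0.777)) = -1.1867/1.3184 = -0.9001.
u' = -0.9001 × 3.00 × 10^8 m/s.

-2.70 × 10^8 m/s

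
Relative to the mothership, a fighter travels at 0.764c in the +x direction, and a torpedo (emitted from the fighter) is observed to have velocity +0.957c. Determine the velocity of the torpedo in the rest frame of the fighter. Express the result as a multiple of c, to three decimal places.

Invert the composition law: u' = (u − v)/(1 − uv/c²).
u' = (0.957 − 0.764) / (1 − (0.957)(0.764)) = 0.1930/0.2689 = 0.7179.

+0.718c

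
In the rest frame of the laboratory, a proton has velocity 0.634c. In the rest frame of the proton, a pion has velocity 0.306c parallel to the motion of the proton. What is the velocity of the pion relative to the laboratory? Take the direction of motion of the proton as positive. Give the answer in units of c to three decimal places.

0.787c

With v = 0.634 and u' = 0.306 (in units of c),
u = (u' + v)/(1 + u'v/c²):
u = (0.306 + 0.634) / (1 + 0.306·0.634) = 0.9400/1.1940 = 0.7873
(Galilean addition would give +0.940c.)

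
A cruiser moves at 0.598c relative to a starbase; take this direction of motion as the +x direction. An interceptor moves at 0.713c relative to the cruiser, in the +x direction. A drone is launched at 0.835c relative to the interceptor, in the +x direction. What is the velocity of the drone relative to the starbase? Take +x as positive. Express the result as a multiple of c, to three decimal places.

Apply u = (u' + v)/(1 + u'v/c²) successively, working outward toward the starbase.
Start: velocity of the cruiser relative to the starbase = 0.5980c.
Compose with the interceptor (u' = 0.713 in the cruiser frame): u_1 = (0.713 + 0.598) / (1 + 0.713·0.598) = 1.3110/1.4264 = 0.9191.
Compose with the drone (u' = 0.835 in the interceptor frame): u_2 = (0.835 + 0.919) / (1 + 0.835·0.919) = 1.7541/1.7675 = 0.9924.

0.992c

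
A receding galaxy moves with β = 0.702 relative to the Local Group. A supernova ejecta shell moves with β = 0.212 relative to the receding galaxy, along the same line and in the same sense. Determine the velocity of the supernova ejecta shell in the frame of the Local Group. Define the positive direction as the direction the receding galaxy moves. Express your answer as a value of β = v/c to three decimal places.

With v = 0.702 and u' = 0.212 (in units of c),
u = (u' + v)/(1 + u'v/c²):
u = (0.212 + 0.702) / (1 + 0.212·0.702) = 0.9140/1.1488 = 0.7956

β = 0.796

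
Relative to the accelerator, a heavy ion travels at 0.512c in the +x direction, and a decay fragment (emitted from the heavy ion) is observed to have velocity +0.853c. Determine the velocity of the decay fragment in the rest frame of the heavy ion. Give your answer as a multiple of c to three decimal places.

Invert the composition law: u' = (u − v)/(1 − uv/c²).
u' = (0.853 − 0.512) / (1 − (0.853)(0.512)) = 0.3410/0.5633 = 0.6054.

+0.605c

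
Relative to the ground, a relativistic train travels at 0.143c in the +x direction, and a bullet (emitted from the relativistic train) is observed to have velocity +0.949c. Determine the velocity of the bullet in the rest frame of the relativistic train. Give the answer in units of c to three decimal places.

+0.933c

Invert the composition law: u' = (u − v)/(1 − uv/c²).
u' = (0.949 − 0.143) / (1 − (0.949)(0.143)) = 0.8060/0.8643 = 0.9326.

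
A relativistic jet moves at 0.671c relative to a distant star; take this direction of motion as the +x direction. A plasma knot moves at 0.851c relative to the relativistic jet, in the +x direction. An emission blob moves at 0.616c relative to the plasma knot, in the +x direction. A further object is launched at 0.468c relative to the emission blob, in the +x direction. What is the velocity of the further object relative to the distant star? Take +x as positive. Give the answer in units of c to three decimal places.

0.997c

Apply u = (u' + v)/(1 + u'v/c²) successively, working outward toward the distant star.
Start: velocity of the relativistic jet relative to the distant star = 0.6710c.
Compose with the plasma knot (u' = 0.851 in the relativistic jet frame): u_1 = (0.851 + 0.671) / (1 + 0.851·0.671) = 1.5220/1.5710 = 0.9688.
Compose with the emission blob (u' = 0.616 in the plasma knot frame): u_2 = (0.616 + 0.969) / (1 + 0.616·0.969) = 1.5848/1.5968 = 0.9925.
Compose with the further object (u' = 0.468 in the emission blob frame): u_3 = (0.468 + 0.992) / (1 + 0.468·0.992) = 1.4605/1.4645 = 0.9973.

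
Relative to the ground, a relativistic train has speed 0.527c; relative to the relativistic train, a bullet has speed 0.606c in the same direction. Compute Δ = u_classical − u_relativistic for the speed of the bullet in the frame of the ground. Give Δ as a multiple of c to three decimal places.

Δ = 0.274c

Galilean: u_cl = 0.606 + 0.527 = 1.1330.
Relativistic: u_rel = (0.606 + 0.527) / (1 + 0.606·0.527) = 1.1330/1.3194 = 0.8587.
Δ = 1.1330 − 0.8587 = 0.2743.
(The classical prediction exceeds c; the relativistic result does not.)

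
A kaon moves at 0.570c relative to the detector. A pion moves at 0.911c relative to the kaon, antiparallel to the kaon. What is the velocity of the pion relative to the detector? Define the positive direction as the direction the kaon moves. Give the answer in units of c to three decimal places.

With v = 0.570 and u' = -0.911 (in units of c),
u = (u' + v)/(1 + u'v/c²):
u = (-0.911 + 0.570) / (1 + (-0.911)·0.570) = -0.3410/0.4807 = -0.7093

-0.709c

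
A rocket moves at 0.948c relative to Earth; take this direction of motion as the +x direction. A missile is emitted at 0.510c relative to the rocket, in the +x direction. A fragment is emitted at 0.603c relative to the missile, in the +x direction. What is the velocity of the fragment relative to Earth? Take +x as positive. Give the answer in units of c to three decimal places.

0.996c

Apply u = (u' + v)/(1 + u'v/c²) successively, working outward toward Earth.
Start: velocity of the rocket relative to Earth = 0.9480c.
Compose with the missile (u' = 0.510 in the rocket frame): u_1 = (0.510 + 0.948) / (1 + 0.510·0.948) = 1.4580/1.4835 = 0.9828.
Compose with the fragment (u' = 0.603 in the missile frame): u_2 = (0.603 + 0.983) / (1 + 0.603·0.983) = 1.5858/1.5926 = 0.9957.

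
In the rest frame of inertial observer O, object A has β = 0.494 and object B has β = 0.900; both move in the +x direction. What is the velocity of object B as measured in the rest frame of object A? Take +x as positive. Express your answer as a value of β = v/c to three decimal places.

β = +0.731

β_A = 0.494, β_B = 0.900.
Transform to A's frame with the inverse velocity-addition law: u' = (u − v)/(1 − uv/c²), taking u = β_B and v = β_A.
u' = (0.900 − 0.494) / (1 − (0.494)(0.900)) = 0.4060/0.5554 = 0.7310.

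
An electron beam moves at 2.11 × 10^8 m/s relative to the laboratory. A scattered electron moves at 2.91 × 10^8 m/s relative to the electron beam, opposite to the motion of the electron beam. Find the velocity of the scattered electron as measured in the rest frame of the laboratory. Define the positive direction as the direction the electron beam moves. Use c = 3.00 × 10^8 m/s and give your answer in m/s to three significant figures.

In units of c (dividing by 3.00 × 10^8 m/s): v = 0.703, u' = -0.970.
u = (u' + v)/(1 + u'v/c²):
u = (-0.970 + 0.703) / (1 + (-0.970)·0.703) = -0.2667/0.3178 = -0.8392
Converting back: u = -0.8392 × 3.00 × 10^8 m/s.

-2.52 × 10^8 m/s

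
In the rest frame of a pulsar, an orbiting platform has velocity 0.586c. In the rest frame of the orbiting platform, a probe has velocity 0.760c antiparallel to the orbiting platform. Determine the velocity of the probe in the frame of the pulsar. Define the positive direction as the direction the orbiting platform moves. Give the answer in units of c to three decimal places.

With v = 0.586 and u' = -0.760 (in units of c),
u = (u' + v)/(1 + u'v/c²):
u = (-0.760 + 0.586) / (1 + (-0.760)·0.586) = -0.1740/0.5546 = -0.3137

-0.314c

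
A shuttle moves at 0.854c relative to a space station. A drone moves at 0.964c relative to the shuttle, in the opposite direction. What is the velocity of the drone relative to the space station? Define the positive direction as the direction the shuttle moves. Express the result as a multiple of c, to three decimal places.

With v = 0.854 and u' = -0.964 (in units of c),
u = (u' + v)/(1 + u'v/c²):
u = (-0.964 + 0.854) / (1 + (-0.964)·0.854) = -0.1100/0.1767 = -0.6224

-0.622c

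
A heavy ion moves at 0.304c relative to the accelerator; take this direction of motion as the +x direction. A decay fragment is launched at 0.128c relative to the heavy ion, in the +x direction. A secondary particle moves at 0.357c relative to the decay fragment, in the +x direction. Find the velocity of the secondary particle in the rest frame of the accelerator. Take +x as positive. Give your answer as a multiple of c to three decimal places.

Apply u = (u' + v)/(1 + u'v/c²) successively, working outward toward the accelerator.
Start: velocity of the heavy ion relative to the accelerator = 0.3040c.
Compose with the decay fragment (u' = 0.128 in the heavy ion frame): u_1 = (0.128 + 0.304) / (1 + 0.128·0.304) = 0.4320/1.0389 = 0.4158.
Compose with the secondary particle (u' = 0.357 in the decay fragment frame): u_2 = (0.357 + 0.416) / (1 + 0.357·0.416) = 0.7728/1.1484 = 0.6729.

0.673c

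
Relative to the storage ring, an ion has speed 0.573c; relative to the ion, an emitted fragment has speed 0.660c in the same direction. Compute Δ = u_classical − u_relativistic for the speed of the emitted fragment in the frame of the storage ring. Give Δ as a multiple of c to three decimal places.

Δ = 0.338c

Galilean: u_cl = 0.660 + 0.573 = 1.2330.
Relativistic: u_rel = (0.660 + 0.573) / (1 + 0.660·0.573) = 1.2330/1.3782 = 0.8947.
Δ = 1.2330 − 0.8947 = 0.3383.
(The classical prediction exceeds c; the relativistic result does not.)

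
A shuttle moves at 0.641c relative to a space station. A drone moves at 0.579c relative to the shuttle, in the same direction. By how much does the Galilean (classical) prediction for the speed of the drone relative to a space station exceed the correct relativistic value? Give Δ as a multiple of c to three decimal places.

Δ = 0.330c

Galilean: u_cl = 0.579 + 0.641 = 1.2200.
Relativistic: u_rel = (0.579 + 0.641) / (1 + 0.579·0.641) = 1.2200/1.3711 = 0.8898.
Δ = 1.2200 − 0.8898 = 0.3302.
(The classical prediction exceeds c; the relativistic result does not.)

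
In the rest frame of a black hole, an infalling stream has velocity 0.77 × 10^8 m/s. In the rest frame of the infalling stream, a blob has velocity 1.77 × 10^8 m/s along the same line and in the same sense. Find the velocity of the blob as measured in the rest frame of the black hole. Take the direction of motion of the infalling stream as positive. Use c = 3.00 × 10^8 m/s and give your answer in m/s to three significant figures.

2.21 × 10^8 m/s

In units of c (dividing by 3.00 × 10^8 m/s): v = 0.257, u' = 0.590.
u = (u' + v)/(1 + u'v/c²):
u = (0.590 + 0.257) / (1 + 0.590·0.257) = 0.8467/1.1514 = 0.7353
Converting back: u = 0.7353 × 3.00 × 10^8 m/s.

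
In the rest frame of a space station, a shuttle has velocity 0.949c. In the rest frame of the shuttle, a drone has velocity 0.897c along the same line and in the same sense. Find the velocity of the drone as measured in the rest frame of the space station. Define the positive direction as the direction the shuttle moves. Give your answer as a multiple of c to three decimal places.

With v = 0.949 and u' = 0.897 (in units of c),
u = (u' + v)/(1 + u'v/c²):
u = (0.897 + 0.949) / (1 + 0.897·0.949) = 1.8460/1.8513 = 0.9972
(Galilean addition would give +1.846c, exceeding c.)

0.997c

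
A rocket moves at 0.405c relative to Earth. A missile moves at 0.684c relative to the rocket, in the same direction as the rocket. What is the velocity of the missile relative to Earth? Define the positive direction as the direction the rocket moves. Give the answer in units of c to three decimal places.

0.853c

With v = 0.405 and u' = 0.684 (in units of c),
u = (u' + v)/(1 + u'v/c²):
u = (0.684 + 0.405) / (1 + 0.684·0.405) = 1.0890/1.2770 = 0.8528
(Galilean addition would give +1.089c, exceeding c.)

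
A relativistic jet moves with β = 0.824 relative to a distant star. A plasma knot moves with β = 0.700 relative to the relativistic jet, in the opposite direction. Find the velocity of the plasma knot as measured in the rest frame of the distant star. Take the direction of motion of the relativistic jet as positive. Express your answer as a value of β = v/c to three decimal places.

β = +0.293

With v = 0.824 and u' = -0.700 (in units of c),
u = (u' + v)/(1 + u'v/c²):
u = (-0.700 + 0.824) / (1 + (-0.700)·0.824) = 0.1240/0.4232 = 0.2930
(Galilean addition would give +0.124c.)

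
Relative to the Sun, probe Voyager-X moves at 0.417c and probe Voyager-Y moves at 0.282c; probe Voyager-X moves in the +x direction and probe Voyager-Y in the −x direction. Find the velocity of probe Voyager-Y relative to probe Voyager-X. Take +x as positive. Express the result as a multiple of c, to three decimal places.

β_A = 0.417, β_B = -0.282.
Transform to A's frame with the inverse velocity-addition law: u' = (u − v)/(1 − uv/c²), taking u = β_B and v = β_A.
u' = (-0.282 − 0.417) / (1 − (0.417)(-0.282)) = -0.6990/1.1176 = -0.6255.

-0.625c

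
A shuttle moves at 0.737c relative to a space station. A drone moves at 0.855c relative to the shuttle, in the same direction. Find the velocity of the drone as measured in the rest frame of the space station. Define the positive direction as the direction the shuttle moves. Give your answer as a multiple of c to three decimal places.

0.977c

With v = 0.737 and u' = 0.855 (in units of c),
u = (u' + v)/(1 + u'v/c²):
u = (0.855 + 0.737) / (1 + 0.855·0.737) = 1.5920/1.6301 = 0.9766
(Galilean addition would give +1.592c, exceeding c.)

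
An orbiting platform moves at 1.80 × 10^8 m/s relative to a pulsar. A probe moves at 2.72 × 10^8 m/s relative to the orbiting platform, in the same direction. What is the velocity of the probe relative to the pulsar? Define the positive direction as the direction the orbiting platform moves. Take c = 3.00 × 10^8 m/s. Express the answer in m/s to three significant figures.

In units of c (dividing by 3.00 × 10^8 m/s): v = 0.600, u' = 0.907.
u = (u' + v)/(1 + u'v/c²):
u = (0.907 + 0.600) / (1 + 0.907·0.600) = 1.5067/1.5440 = 0.9758
Converting back: u = 0.9758 × 3.00 × 10^8 m/s.

2.93 × 10^8 m/s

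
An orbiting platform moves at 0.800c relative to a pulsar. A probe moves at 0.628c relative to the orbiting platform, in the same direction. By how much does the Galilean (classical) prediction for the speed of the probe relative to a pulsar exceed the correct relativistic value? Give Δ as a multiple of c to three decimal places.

Δ = 0.478c

Galilean: u_cl = 0.628 + 0.800 = 1.4280.
Relativistic: u_rel = (0.628 + 0.800) / (1 + 0.628·0.800) = 1.4280/1.5024 = 0.9505.
Δ = 1.4280 − 0.9505 = 0.4775.
(The classical prediction exceeds c; the relativistic result does not.)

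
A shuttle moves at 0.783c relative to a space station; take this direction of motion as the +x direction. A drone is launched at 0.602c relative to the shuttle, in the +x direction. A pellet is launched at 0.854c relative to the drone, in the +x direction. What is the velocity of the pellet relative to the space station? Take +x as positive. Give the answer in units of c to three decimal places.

Apply u = (u' + v)/(1 + u'v/c²) successively, working outward toward the space station.
Start: velocity of the shuttle relative to the space station = 0.7830c.
Compose with the drone (u' = 0.602 in the shuttle frame): u_1 = (0.602 + 0.783) / (1 + 0.602·0.783) = 1.3850/1.4714 = 0.9413.
Compose with the pellet (u' = 0.854 in the drone frame): u_2 = (0.854 + 0.941) / (1 + 0.854·0.941) = 1.7953/1.8039 = 0.9952.

0.995c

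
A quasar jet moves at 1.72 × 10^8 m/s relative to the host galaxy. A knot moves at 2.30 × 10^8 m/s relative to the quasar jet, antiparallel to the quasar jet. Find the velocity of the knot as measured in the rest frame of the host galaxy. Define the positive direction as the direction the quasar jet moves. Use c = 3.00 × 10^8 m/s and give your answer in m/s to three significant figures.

-1.03 × 10^8 m/s

In units of c (dividing by 3.00 × 10^8 m/s): v = 0.573, u' = -0.767.
u = (u' + v)/(1 + u'v/c²):
u = (-0.767 + 0.573) / (1 + (-0.767)·0.573) = -0.1933/0.5604 = -0.3450
Converting back: u = -0.3450 × 3.00 × 10^8 m/s.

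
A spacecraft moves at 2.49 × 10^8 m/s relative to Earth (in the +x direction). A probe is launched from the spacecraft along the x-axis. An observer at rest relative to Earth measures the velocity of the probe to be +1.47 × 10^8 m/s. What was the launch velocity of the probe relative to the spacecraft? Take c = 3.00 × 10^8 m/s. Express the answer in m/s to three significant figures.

-1.72 × 10^8 m/s

v = 0.830c, u = 0.490c.
Invert the composition law: u' = (u − v)/(1 − uv/c²).
u' = (0.490 − 0.830) / (1 − (0.490)(0.830)) = -0.3400/0.5933 = -0.5731.
u' = -0.5731 × 3.00 × 10^8 m/s.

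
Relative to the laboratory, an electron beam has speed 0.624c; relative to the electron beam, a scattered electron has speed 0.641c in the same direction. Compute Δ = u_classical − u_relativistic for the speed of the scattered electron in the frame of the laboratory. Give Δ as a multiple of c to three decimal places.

Galilean: u_cl = 0.641 + 0.624 = 1.2650.
Relativistic: u_rel = (0.641 + 0.624) / (1 + 0.641·0.624) = 1.2650/1.4000 = 0.9036.
Δ = 1.2650 − 0.9036 = 0.3614.
(The classical prediction exceeds c; the relativistic result does not.)

Δ = 0.361c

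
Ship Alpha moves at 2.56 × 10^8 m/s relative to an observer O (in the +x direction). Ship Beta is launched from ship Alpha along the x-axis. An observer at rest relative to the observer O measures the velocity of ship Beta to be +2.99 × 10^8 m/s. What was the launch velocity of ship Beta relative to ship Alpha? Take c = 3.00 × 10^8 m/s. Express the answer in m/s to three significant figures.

v = 0.853c, u = 0.997c.
Invert the composition law: u' = (u − v)/(1 − uv/c²).
u' = (0.997 − 0.853) / (1 − (0.997)(0.853)) = 0.1433/0.1495 = 0.9587.
u' = 0.9587 × 3.00 × 10^8 m/s.

+2.88 × 10^8 m/s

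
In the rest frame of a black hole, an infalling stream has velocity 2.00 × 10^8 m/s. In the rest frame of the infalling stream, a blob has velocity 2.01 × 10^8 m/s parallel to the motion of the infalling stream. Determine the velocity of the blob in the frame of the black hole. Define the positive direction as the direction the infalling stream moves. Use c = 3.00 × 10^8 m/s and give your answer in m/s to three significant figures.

2.77 × 10^8 m/s

In units of c (dividing by 3.00 × 10^8 m/s): v = 0.667, u' = 0.670.
u = (u' + v)/(1 + u'v/c²):
u = (0.670 + 0.667) / (1 + 0.670·0.667) = 1.3367/1.4467 = 0.9240
Converting back: u = 0.9240 × 3.00 × 10^8 m/s.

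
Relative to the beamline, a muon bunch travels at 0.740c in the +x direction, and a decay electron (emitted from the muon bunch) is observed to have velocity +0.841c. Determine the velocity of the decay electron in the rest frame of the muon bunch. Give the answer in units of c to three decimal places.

+0.267c

Invert the composition law: u' = (u − v)/(1 − uv/c²).
u' = (0.841 − 0.740) / (1 − (0.841)(0.740)) = 0.1010/0.3777 = 0.2674.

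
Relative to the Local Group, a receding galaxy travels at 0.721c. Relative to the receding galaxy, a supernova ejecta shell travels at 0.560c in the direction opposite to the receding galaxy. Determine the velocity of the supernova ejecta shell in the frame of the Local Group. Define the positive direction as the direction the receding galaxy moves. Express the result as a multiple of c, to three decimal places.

+0.270c

With v = 0.721 and u' = -0.560 (in units of c),
u = (u' + v)/(1 + u'v/c²):
u = (-0.560 + 0.721) / (1 + (-0.560)·0.721) = 0.1610/0.5962 = 0.2700
(Galilean addition would give +0.161c.)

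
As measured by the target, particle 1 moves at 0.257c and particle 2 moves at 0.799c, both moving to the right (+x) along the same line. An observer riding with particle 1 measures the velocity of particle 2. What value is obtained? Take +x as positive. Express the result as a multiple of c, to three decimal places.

+0.682c

β_A = 0.257, β_B = 0.799.
Transform to A's frame with the inverse velocity-addition law: u' = (u − v)/(1 − uv/c²), taking u = β_B and v = β_A.
u' = (0.799 − 0.257) / (1 − (0.257)(0.799)) = 0.5420/0.7947 = 0.6821.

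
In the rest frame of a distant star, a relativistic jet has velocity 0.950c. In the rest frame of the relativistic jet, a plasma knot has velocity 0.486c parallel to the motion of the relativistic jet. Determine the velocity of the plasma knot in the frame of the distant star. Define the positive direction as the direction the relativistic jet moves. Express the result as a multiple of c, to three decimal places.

0.982c

With v = 0.950 and u' = 0.486 (in units of c),
u = (u' + v)/(1 + u'v/c²):
u = (0.486 + 0.950) / (1 + 0.486·0.950) = 1.4360/1.4617 = 0.9824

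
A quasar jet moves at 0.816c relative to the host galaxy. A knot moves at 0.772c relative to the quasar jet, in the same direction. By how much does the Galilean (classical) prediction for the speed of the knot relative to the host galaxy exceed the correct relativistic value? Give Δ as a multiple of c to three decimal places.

Galilean: u_cl = 0.772 + 0.816 = 1.5880.
Relativistic: u_rel = (0.772 + 0.816) / (1 + 0.772·0.816) = 1.5880/1.6300 = 0.9743.
Δ = 1.5880 − 0.9743 = 0.6137.
(The classical prediction exceeds c; the relativistic result does not.)

Δ = 0.614c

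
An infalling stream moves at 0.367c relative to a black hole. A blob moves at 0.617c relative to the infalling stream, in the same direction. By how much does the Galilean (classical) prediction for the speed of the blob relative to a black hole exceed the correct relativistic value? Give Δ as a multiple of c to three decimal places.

Galilean: u_cl = 0.617 + 0.367 = 0.9840.
Relativistic: u_rel = (0.617 + 0.367) / (1 + 0.617·0.367) = 0.9840/1.2264 = 0.8023.
Δ = 0.9840 − 0.8023 = 0.1817.

Δ = 0.182c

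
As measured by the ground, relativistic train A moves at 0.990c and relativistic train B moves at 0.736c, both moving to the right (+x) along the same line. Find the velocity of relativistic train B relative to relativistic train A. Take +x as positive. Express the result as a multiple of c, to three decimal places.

-0.936c

β_A = 0.990, β_B = 0.736.
Transform to A's frame with the inverse velocity-addition law: u' = (u − v)/(1 − uv/c²), taking u = β_B and v = β_A.
u' = (0.736 − 0.990) / (1 − (0.990)(0.736)) = -0.2540/0.2714 = -0.9360.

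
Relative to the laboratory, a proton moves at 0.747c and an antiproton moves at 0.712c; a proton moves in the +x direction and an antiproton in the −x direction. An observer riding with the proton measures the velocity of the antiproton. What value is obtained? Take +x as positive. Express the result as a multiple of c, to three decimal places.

-0.952c

β_A = 0.747, β_B = -0.712.
Transform to A's frame with the inverse velocity-addition law: u' = (u − v)/(1 − uv/c²), taking u = β_B and v = β_A.
u' = (-0.712 − 0.747) / (1 − (0.747)(-0.712)) = -1.4590/1.5319 = -0.9524.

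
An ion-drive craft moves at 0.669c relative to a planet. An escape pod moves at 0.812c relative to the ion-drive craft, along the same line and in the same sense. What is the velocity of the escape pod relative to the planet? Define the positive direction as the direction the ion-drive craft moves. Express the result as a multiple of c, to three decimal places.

0.960c

With v = 0.669 and u' = 0.812 (in units of c),
u = (u' + v)/(1 + u'v/c²):
u = (0.812 + 0.669) / (1 + 0.812·0.669) = 1.4810/1.5432 = 0.9597
(Galilean addition would give +1.481c, exceeding c.)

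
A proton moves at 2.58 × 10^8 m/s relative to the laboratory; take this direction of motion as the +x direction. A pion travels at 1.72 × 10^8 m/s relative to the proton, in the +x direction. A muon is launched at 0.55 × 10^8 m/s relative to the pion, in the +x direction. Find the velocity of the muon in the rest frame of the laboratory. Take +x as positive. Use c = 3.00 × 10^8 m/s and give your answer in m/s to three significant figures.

Apply u = (u' + v)/(1 + u'v/c²) successively, working outward toward the laboratory.
(Dividing each given speed by c = 3.00 × 10^8 m/s to work in units of c.)
Start: velocity of the proton relative to the laboratory = 0.8600c.
Compose with the pion (u' = 0.573 in the proton frame): u_1 = (0.573 + 0.860) / (1 + 0.573·0.860) = 1.4333/1.4931 = 0.9600.
Compose with the muon (u' = 0.183 in the pion frame): u_2 = (0.183 + 0.960) / (1 + 0.183·0.960) = 1.1433/1.1760 = 0.9722.
So u = 0.9722 × 3.00 × 10^8 m/s.

2.92 × 10^8 m/s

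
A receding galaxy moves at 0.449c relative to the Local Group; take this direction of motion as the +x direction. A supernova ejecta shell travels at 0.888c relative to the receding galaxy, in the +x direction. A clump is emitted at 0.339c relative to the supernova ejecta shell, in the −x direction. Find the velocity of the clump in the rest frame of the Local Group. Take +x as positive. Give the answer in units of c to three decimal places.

+0.913c

Apply u = (u' + v)/(1 + u'v/c²) successively, working outward toward the Local Group.
Start: velocity of the receding galaxy relative to the Local Group = 0.4490c.
Compose with the supernova ejecta shell (u' = 0.888 in the receding galaxy frame): u_1 = (0.888 + 0.449) / (1 + 0.888·0.449) = 1.3370/1.3987 = 0.9559.
Compose with the clump (u' = -0.339 in the supernova ejecta shell frame): u_2 = (-0.339 + 0.956) / (1 + (-0.339)·0.956) = 0.6169/0.6760 = 0.9126.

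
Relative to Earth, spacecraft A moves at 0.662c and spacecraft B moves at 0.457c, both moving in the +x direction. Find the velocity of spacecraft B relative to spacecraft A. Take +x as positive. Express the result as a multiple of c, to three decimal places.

-0.294c

β_A = 0.662, β_B = 0.457.
Transform to A's frame with the inverse velocity-addition law: u' = (u − v)/(1 − uv/c²), taking u = β_B and v = β_A.
u' = (0.457 − 0.662) / (1 − (0.662)(0.457)) = -0.2050/0.6975 = -0.2939.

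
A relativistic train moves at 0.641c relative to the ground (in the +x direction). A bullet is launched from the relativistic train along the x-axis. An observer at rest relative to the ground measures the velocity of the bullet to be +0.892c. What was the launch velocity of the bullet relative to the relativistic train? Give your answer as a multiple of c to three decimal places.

Invert the composition law: u' = (u − v)/(1 − uv/c²).
u' = (0.892 − 0.641) / (1 − (0.892)(0.641)) = 0.2510/0.4282 = 0.5861.

+0.586c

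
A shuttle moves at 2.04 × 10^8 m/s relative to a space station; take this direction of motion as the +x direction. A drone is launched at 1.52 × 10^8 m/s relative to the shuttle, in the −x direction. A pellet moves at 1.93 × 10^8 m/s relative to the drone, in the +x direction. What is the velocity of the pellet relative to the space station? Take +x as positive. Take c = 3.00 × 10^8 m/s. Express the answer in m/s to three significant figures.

+2.33 × 10^8 m/s

Apply u = (u' + v)/(1 + u'v/c²) successively, working outward toward the space station.
(Dividing each given speed by c = 3.00 × 10^8 m/s to work in units of c.)
Start: velocity of the shuttle relative to the space station = 0.6800c.
Compose with the drone (u' = -0.507 in the shuttle frame): u_1 = (-0.507 + 0.680) / (1 + (-0.507)·0.680) = 0.1733/0.6555 = 0.2644.
Compose with the pellet (u' = 0.643 in the drone frame): u_2 = (0.643 + 0.264) / (1 + 0.643·0.264) = 0.9078/1.1701 = 0.7758.
So u = 0.7758 × 3.00 × 10^8 m/s.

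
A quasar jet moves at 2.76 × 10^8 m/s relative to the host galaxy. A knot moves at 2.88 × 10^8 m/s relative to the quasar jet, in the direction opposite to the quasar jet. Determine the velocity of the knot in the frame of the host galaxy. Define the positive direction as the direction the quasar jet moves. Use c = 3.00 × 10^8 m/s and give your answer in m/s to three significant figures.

In units of c (dividing by 3.00 × 10^8 m/s): v = 0.920, u' = -0.960.
u = (u' + v)/(1 + u'v/c²):
u = (-0.960 + 0.920) / (1 + (-0.960)·0.920) = -0.0400/0.1168 = -0.3425
(Galilean addition would give -0.040c.)
Converting back: u = -0.3425 × 3.00 × 10^8 m/s.

-1.03 × 10^8 m/s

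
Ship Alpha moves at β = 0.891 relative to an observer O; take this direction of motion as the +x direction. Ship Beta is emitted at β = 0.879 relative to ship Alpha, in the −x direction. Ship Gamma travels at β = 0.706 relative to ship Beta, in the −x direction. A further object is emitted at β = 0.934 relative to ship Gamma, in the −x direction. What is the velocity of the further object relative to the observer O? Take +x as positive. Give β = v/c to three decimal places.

β = -0.987

Apply u = (u' + v)/(1 + u'v/c²) successively, working outward toward the observer O.
Start: velocity of ship Alpha relative to the observer O = 0.8910c.
Compose with ship Beta (u' = -0.879 in ship Alpha frame): u_1 = (-0.879 + 0.891) / (1 + (-0.879)·0.891) = 0.0120/0.2168 = 0.0553.
Compose with ship Gamma (u' = -0.706 in ship Beta frame): u_2 = (-0.706 + 0.055) / (1 + (-0.706)·0.055) = -0.6507/0.9609 = -0.6771.
Compose with the further object (u' = -0.934 in ship Gamma frame): u_3 = (-0.934 + (-0.677)) / (1 + (-0.934)·(-0.677)) = -1.6111/1.6324 = -0.9869.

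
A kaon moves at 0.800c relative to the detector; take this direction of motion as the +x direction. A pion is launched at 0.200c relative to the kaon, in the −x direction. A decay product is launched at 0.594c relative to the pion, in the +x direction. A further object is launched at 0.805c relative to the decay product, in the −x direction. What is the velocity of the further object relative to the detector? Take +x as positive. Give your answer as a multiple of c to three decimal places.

Apply u = (u' + v)/(1 + u'v/c²) successively, working outward toward the detector.
Start: velocity of the kaon relative to the detector = 0.8000c.
Compose with the pion (u' = -0.200 in the kaon frame): u_1 = (-0.200 + 0.800) / (1 + (-0.200)·0.800) = 0.6000/0.8400 = 0.7143.
Compose with the decay product (u' = 0.594 in the pion frame): u_2 = (0.594 + 0.714) / (1 + 0.594·0.714) = 1.3083/1.4243 = 0.9186.
Compose with the further object (u' = -0.805 in the decay product frame): u_3 = (-0.805 + 0.919) / (1 + (-0.805)·0.919) = 0.1136/0.2606 = 0.4358.

+0.436c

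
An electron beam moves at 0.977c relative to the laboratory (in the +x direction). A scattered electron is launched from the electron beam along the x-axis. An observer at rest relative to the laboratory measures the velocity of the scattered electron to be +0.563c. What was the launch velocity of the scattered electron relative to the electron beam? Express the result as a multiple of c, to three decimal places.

-0.920c

Invert the composition law: u' = (u − v)/(1 − uv/c²).
u' = (0.563 − 0.977) / (1 − (0.563)(0.977)) = -0.4140/0.4499 = -0.9201.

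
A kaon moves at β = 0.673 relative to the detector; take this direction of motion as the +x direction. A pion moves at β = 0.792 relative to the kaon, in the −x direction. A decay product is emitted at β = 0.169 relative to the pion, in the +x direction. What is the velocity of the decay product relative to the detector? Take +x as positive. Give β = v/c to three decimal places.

β = -0.090

Apply u = (u' + v)/(1 + u'v/c²) successively, working outward toward the detector.
Start: velocity of the kaon relative to the detector = 0.6730c.
Compose with the pion (u' = -0.792 in the kaon frame): u_1 = (-0.792 + 0.673) / (1 + (-0.792)·0.673) = -0.1190/0.4670 = -0.2548.
Compose with the decay product (u' = 0.169 in the pion frame): u_2 = (0.169 + (-0.255)) / (1 + 0.169·(-0.255)) = -0.0858/0.9569 = -0.0897.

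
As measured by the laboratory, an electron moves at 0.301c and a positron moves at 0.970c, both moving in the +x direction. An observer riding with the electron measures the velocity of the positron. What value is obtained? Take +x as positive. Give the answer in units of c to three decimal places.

β_A = 0.301, β_B = 0.970.
Transform to A's frame with the inverse velocity-addition law: u' = (u − v)/(1 − uv/c²), taking u = β_B and v = β_A.
u' = (0.970 − 0.301) / (1 − (0.301)(0.970)) = 0.6690/0.7080 = 0.9449.

+0.945c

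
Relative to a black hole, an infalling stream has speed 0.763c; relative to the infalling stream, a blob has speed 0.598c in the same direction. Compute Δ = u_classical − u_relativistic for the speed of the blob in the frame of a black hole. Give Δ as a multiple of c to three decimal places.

Δ = 0.426c

Galilean: u_cl = 0.598 + 0.763 = 1.3610.
Relativistic: u_rel = (0.598 + 0.763) / (1 + 0.598·0.763) = 1.3610/1.4563 = 0.9346.
Δ = 1.3610 − 0.9346 = 0.4264.
(The classical prediction exceeds c; the relativistic result does not.)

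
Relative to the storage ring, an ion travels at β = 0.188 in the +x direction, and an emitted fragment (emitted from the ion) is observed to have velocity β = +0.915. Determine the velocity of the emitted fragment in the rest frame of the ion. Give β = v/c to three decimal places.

Invert the composition law: u' = (u − v)/(1 − uv/c²).
u' = (0.915 − 0.188) / (1 − (0.915)(0.188)) = 0.7270/0.8280 = 0.8780.

β = +0.878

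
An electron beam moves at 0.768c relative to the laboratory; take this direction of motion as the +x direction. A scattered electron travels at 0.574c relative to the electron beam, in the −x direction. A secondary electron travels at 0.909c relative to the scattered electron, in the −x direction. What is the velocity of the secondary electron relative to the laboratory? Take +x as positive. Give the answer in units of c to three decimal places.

Apply u = (u' + v)/(1 + u'v/c²) successively, working outward toward the laboratory.
Start: velocity of the electron beam relative to the laboratory = 0.7680c.
Compose with the scattered electron (u' = -0.574 in the electron beam frame): u_1 = (-0.574 + 0.768) / (1 + (-0.574)·0.768) = 0.1940/0.5592 = 0.3469.
Compose with the secondary electron (u' = -0.909 in the scattered electron frame): u_2 = (-0.909 + 0.347) / (1 + (-0.909)·0.347) = -0.5621/0.6846 = -0.8210.

-0.821c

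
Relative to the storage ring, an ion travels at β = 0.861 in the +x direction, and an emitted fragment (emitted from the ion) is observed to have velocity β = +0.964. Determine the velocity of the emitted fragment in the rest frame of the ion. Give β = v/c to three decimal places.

β = +0.606

Invert the composition law: u' = (u − v)/(1 − uv/c²).
u' = (0.964 − 0.861) / (1 − (0.964)(0.861)) = 0.1030/0.1700 = 0.6059.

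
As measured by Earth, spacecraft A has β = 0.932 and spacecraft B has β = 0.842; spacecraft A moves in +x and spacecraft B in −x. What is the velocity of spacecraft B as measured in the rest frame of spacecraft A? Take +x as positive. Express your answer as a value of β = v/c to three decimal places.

β_A = 0.932, β_B = -0.842.
Transform to A's frame with the inverse velocity-addition law: u' = (u − v)/(1 − uv/c²), taking u = β_B and v = β_A.
u' = (-0.842 − 0.932) / (1 − (0.932)(-0.842)) = -1.7740/1.7847 = -0.9940.

β = -0.994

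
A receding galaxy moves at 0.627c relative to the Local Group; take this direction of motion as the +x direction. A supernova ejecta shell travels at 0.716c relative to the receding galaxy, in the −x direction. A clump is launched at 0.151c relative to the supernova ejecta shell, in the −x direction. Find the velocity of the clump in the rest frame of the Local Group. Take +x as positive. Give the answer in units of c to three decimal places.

-0.305c

Apply u = (u' + v)/(1 + u'v/c²) successively, working outward toward the Local Group.
Start: velocity of the receding galaxy relative to the Local Group = 0.6270c.
Compose with the supernova ejecta shell (u' = -0.716 in the receding galaxy frame): u_1 = (-0.716 + 0.627) / (1 + (-0.716)·0.627) = -0.0890/0.5511 = -0.1615.
Compose with the clump (u' = -0.151 in the supernova ejecta shell frame): u_2 = (-0.151 + (-0.162)) / (1 + (-0.151)·(-0.162)) = -0.3125/1.0244 = -0.3051.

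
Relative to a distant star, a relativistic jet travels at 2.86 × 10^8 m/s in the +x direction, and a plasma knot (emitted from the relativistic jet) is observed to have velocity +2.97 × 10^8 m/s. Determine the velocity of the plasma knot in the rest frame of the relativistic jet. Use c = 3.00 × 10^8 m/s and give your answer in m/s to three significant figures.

v = 0.953c, u = 0.990c.
Invert the composition law: u' = (u − v)/(1 − uv/c²).
u' = (0.990 − 0.953) / (1 − (0.990)(0.953)) = 0.0367/0.0562 = 0.6524.
u' = 0.6524 × 3.00 × 10^8 m/s.

+1.96 × 10^8 m/s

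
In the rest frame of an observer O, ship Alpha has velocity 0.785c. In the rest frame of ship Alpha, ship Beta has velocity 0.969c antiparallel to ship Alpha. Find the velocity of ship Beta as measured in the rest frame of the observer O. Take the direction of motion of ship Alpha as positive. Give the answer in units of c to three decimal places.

-0.769c

With v = 0.785 and u' = -0.969 (in units of c),
u = (u' + v)/(1 + u'v/c²):
u = (-0.969 + 0.785) / (1 + (-0.969)·0.785) = -0.1840/0.2393 = -0.7688
(Galilean addition would give -0.184c.)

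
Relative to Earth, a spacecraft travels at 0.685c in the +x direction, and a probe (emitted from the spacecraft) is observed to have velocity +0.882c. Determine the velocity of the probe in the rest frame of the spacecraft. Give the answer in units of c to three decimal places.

+0.498c

Invert the composition law: u' = (u − v)/(1 − uv/c²).
u' = (0.882 − 0.685) / (1 − (0.882)(0.685)) = 0.1970/0.3958 = 0.4977.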